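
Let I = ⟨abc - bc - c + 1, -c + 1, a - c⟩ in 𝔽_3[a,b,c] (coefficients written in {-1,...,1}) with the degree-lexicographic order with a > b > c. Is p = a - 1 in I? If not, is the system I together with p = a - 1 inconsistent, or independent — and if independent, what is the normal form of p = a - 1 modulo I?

First compute the reduced Gröbner basis of I by Buchberger's algorithm.
f_1 = abc - bc - c + 1, LT = abc.
f_2 = -c + 1, LT = c.
f_3 = a - c, LT = a.

The S-polynomials (S(f_1,f_2), S(f_1,f_3), S(f_2,f_3)) all reduce to 0 modulo the current basis, so we have a Gröbner basis.
Inter-reduce: drop elements whose leading term is divisible by another's, tail-reduce, and make monic.
Reduced Gröbner basis: {a - 1, c - 1}.
Label its elements g_1 = a - 1, g_2 = c - 1.

Reduce p = a - 1 modulo G:
  leading term a: subtract (1)·g_1 from a - 1 → 0
  normal form = 0.
Since the normal form is 0, p ∈ I.

a - 1 lies in I (it reduces to 0).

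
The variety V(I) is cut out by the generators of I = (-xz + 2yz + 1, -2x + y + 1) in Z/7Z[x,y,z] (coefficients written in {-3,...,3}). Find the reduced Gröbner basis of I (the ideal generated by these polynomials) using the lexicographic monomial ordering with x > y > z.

G = {x + 3y + 3, yz + 2z + 3}

This is the nonlinear analogue of row-reducing a linear system.

f_1 = -xz + 2yz + 1, LT = xz.
f_2 = -2x + y + 1, LT = x.

S(f_1,f_2): lcm = xz. S = 2yz - 3z - 1.
  leading term yz: no divisor's leading term divides it; move 2yz to the remainder.
  leading term z: no divisor's leading term divides it; move -3z to the remainder.
  leading term 1: no divisor's leading term divides it; move -1 to the remainder.
  remainder 2yz - 3z - 1 ≠ 0; add g_3 = 2yz - 3z - 1 to the basis.

The other S-polynomials (S(f_1,g_3), S(f_2,g_3)) all reduce to 0 modulo the current basis, so we have a Gröbner basis.
Inter-reduce: drop elements whose leading term is divisible by another's, tail-reduce, and make monic.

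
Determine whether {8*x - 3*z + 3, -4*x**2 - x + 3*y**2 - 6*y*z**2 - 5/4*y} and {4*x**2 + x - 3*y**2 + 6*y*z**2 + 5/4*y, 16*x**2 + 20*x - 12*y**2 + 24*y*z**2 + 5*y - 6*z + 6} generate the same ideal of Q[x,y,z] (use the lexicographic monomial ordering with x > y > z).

Two ideals are equal iff their reduced Gröbner bases coincide (the reduced basis is unique for a fixed ordering).
Buchberger on the first generating set:
f_1 = 8*x - 3*z + 3, LT = x.
f_2 = -4*x**2 - x + 3*y**2 - 6*y*z**2 - 5/4*y, LT = x**2.

S(f_1,f_2): lcm = x**2. S = -3/8*x*z + 1/8*x + 3/4*y**2 - 3/2*y*z**2 - 5/16*y.
  leading term x*z: subtract (-3/64*z)·f_1 from -3/8*x*z + 1/8*x + 3/4*y**2 - 3/2*y*z**2 - 5/16*y → 1/8*x + 3/4*y**2 - 3/2*y*z**2 - 5/16*y - 9/64*z**2 + 9/64*z
  leading term x: subtract (1/64)·f_1 from 1/8*x + 3/4*y**2 - 3/2*y*z**2 - 5/16*y - 9/64*z**2 + 9/64*z → 3/4*y**2 - 3/2*y*z**2 - 5/16*y - 9/64*z**2 + 3/16*z - 3/64
  leading term y**2: no divisor's leading term divides it; move 3/4*y**2 to the remainder.
  leading term y*z**2: no divisor's leading term divides it; move -3/2*y*z**2 to the remainder.
  leading term y: no divisor's leading term divides it; move -5/16*y to the remainder.
  leading term z**2: no divisor's leading term divides it; move -9/64*z**2 to the remainder.
  leading term z: no divisor's leading term divides it; move 3/16*z to the remainder.
  leading term 1: no divisor's leading term divides it; move -3/64 to the remainder.
  remainder 3/4*y**2 - 3/2*y*z**2 - 5/16*y - 9/64*z**2 + 3/16*z - 3/64 ≠ 0; add g_3 = 3/4*y**2 - 3/2*y*z**2 - 5/16*y - 9/64*z**2 + 3/16*z - 3/64 to the basis.

The other S-polynomials (S(f_1,g_3), S(f_2,g_3)) all reduce to 0 modulo the current basis, so we have a Gröbner basis.
Inter-reduce: drop elements whose leading term is divisible by another's, tail-reduce, and make monic.
Reduced Gröbner basis: {x - 3/8*z + 3/8, y**2 - 2*y*z**2 - 5/12*y - 3/16*z**2 + 1/4*z - 1/16}.

Buchberger on the second generating set:
h_1 = 4*x**2 + x - 3*y**2 + 6*y*z**2 + 5/4*y, LT = x**2.
h_2 = 16*x**2 + 20*x - 12*y**2 + 24*y*z**2 + 5*y - 6*z + 6, LT = x**2.

S(h_1,h_2): lcm = x**2. S = -x + 3/8*z - 3/8.
  leading term x: no divisor's leading term divides it; move -x to the remainder.
  leading term z: no divisor's leading term divides it; move 3/8*z to the remainder.
  leading term 1: no divisor's leading term divides it; move -3/8 to the remainder.
  remainder -x + 3/8*z - 3/8 ≠ 0; add k_3 = -x + 3/8*z - 3/8 to the basis.

S(h_1,k_3): lcm = x**2. S = 3/8*x*z - 1/8*x - 3/4*y**2 + 3/2*y*z**2 + 5/16*y.
  leading term x*z: subtract (-3/8*z)·k_3 from 3/8*x*z - 1/8*x - 3/4*y**2 + 3/2*y*z**2 + 5/16*y → -1/8*x - 3/4*y**2 + 3/2*y*z**2 + 5/16*y + 9/64*z**2 - 9/64*z
  leading term x: subtract (1/8)·k_3 from -1/8*x - 3/4*y**2 + 3/2*y*z**2 + 5/16*y + 9/64*z**2 - 9/64*z → -3/4*y**2 + 3/2*y*z**2 + 5/16*y + 9/64*z**2 - 3/16*z + 3/64
  leading term y**2: no divisor's leading term divides it; move -3/4*y**2 to the remainder.
  leading term y*z**2: no divisor's leading term divides it; move 3/2*y*z**2 to the remainder.
  leading term y: no divisor's leading term divides it; move 5/16*y to the remainder.
  leading term z**2: no divisor's leading term divides it; move 9/64*z**2 to the remainder.
  leading term z: no divisor's leading term divides it; move -3/16*z to the remainder.
  leading term 1: no divisor's leading term divides it; move 3/64 to the remainder.
  remainder -3/4*y**2 + 3/2*y*z**2 + 5/16*y + 9/64*z**2 - 3/16*z + 3/64 ≠ 0; add k_4 = -3/4*y**2 + 3/2*y*z**2 + 5/16*y + 9/64*z**2 - 3/16*z + 3/64 to the basis.

The other S-polynomials (S(h_2,k_3), S(h_1,k_4), S(h_2,k_4), S(k_3,k_4)) all reduce to 0 modulo the current basis, so we have a Gröbner basis.
Inter-reduce: drop elements whose leading term is divisible by another's, tail-reduce, and make monic.
Reduced Gröbner basis: {x - 3/8*z + 3/8, y**2 - 2*y*z**2 - 5/12*y - 3/16*z**2 + 1/4*z - 1/16}.

Same reduced basis, so the two generating sets span the same ideal.
The choice of monomial ordering does not affect the verdict — as long as both bases are computed under the same ordering, their equality decides ideal equality.

Yes, the ideals are equal.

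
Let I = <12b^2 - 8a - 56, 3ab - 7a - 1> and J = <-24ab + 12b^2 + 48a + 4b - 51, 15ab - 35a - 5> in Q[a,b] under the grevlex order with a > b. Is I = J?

No, the ideals differ.

Two ideals are equal iff their reduced Gröbner bases coincide (the reduced basis is unique for a fixed ordering).
Buchberger on the first generating set:
f_1 = 12b^2 - 8a - 56, LT = b^2.
f_2 = 3ab - 7a - 1, LT = ab.

S(f_1,f_2): lcm = ab^2. S = -2/3a^2 + 7/3ab - 14/3a + 1/3b.
  reduce S modulo (f_1, f_2):
  remainder -2/3a^2 + 7/9a + 1/3b + 7/9 ≠ 0; add g_3 = -2/3a^2 + 7/9a + 1/3b + 7/9 to the basis.

The other S-polynomials (S(f_1,g_3), S(f_2,g_3)) all reduce to 0 modulo the current basis, so we have a Gröbner basis.
Inter-reduce: drop elements whose leading term is divisible by another's, tail-reduce, and make monic.
Reduced Gröbner basis: {a^2 - 7/6a - 1/2b - 7/6, ab - 7/3a - 1/3, b^2 - 2/3a - 14/3}.

Buchberger on the second generating set:
h_1 = -24ab + 12b^2 + 48a + 4b - 51, LT = ab.
h_2 = 15ab - 35a - 5, LT = ab.

S(h_1,h_2): lcm = ab. S = -1/2b^2 + 1/3a - 1/6b + 59/24.
  reduce S modulo (h_1, h_2):
  remainder -1/2b^2 + 1/3a - 1/6b + 59/24 ≠ 0; add k_3 = -1/2b^2 + 1/3a - 1/6b + 59/24 to the basis.

S(h_1,k_3): lcm = ab^2. S = -1/2b^3 + 2/3a^2 - 7/3ab - 1/6b^2 + 59/12a + 17/8b.
  reduce S modulo (h_1, h_2, k_3):
  remainder 2/3a^2 - 47/36a - 1/3b - 8/9 ≠ 0; add k_4 = 2/3a^2 - 47/36a - 1/3b - 8/9 to the basis.

The other S-polynomials (S(h_2,k_3), S(h_1,k_4), S(h_2,k_4), S(k_3,k_4)) all reduce to 0 modulo the current basis, so we have a Gröbner basis.
Inter-reduce: drop elements whose leading term is divisible by another's, tail-reduce, and make monic.
Reduced Gröbner basis: {a^2 - 47/24a - 1/2b - 4/3, ab - 7/3a - 1/3, b^2 - 2/3a + 1/3b - 59/12}.

Since the reduced bases disagree, the two ideals are not the same.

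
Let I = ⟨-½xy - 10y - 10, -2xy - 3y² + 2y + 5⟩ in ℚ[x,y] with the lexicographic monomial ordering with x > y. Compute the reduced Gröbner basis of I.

G = {x + 4/3y + 4/3, y² - 14y - 15}

f_1 = -½xy - 10y - 10, LT = xy.
f_2 = -2xy - 3y² + 2y + 5, LT = xy.

S(f_1,f_2): lcm = xy. S = -3/2y² + 21y + 45/2.
  leading term y²: no divisor's leading term divides it; move -3/2y² to the remainder.
  leading term y: no divisor's leading term divides it; move 21y to the remainder.
  leading term 1: no divisor's leading term divides it; move 45/2 to the remainder.
  remainder -3/2y² + 21y + 45/2 ≠ 0; add g_3 = -3/2y² + 21y + 45/2 to the basis.

S(f_1,g_3): lcm = xy². S = 14xy + 15x + 20y² + 20y.
  leading term xy: subtract (-28)·f_1 from 14xy + 15x + 20y² + 20y → 15x + 20y² - 260y - 280
  leading term x: no divisor's leading term divides it; move 15x to the remainder.
  leading term y²: subtract (-40/3)·g_3 from 20y² - 260y - 280 → 20y + 20
  leading term y: no divisor's leading term divides it; move 20y to the remainder.
  leading term 1: no divisor's leading term divides it; move 20 to the remainder.
  remainder 15x + 20y + 20 ≠ 0; add g_4 = 15x + 20y + 20 to the basis.

S(f_2,g_3): lcm = xy². S = 14xy + 15x + 3/2y³ - y² - 5/2y.
  leading term xy: subtract (-28)·f_1 from 14xy + 15x + 3/2y³ - y² - 5/2y → 15x + 3/2y³ - y² - 565/2y - 280
  leading term x: subtract (1)·g_4 from 15x + 3/2y³ - y² - 565/2y - 280 → 3/2y³ - y² - 605/2y - 300
  leading term y³: subtract (-y)·g_3 from 3/2y³ - y² - 605/2y - 300 → 20y² - 280y - 300
  leading term y²: subtract (-40/3)·g_3 from 20y² - 280y - 300 → 0
  remainder 0.

S(f_1,g_4): lcm = xy. S = -4/3y² + 56/3y + 20.
  leading term y²: subtract (8/9)·g_3 from -4/3y² + 56/3y + 20 → 0
  remainder 0.

S(f_2,g_4): lcm = xy. S = ⅙y² - 7/3y - 5/2.
  leading term y²: subtract (-1/9)·g_3 from ⅙y² - 7/3y - 5/2 → 0
  remainder 0.

S(g_3,g_4): leading monomials are coprime, so the S-polynomial reduces to 0 (Buchberger's first criterion).
Every S-polynomial of the final basis reduces to 0, so we have a Gröbner basis.
Inter-reduce: drop elements whose leading term is divisible by another's, tail-reduce, and make monic.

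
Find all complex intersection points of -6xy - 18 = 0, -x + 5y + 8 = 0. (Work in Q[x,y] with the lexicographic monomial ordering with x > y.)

{(3, -1), (5, -3/5)}

Compute a lex Gröbner basis by Buchberger's algorithm.
f_1 = -6xy - 18, LT = xy.
f_2 = -x + 5y + 8, LT = x.

S(f_1,f_2): lcm = xy. S = 5y^2 + 8y + 3.
  leading term y^2: no divisor's leading term divides it; move 5y^2 to the remainder.
  leading term y: no divisor's leading term divides it; move 8y to the remainder.
  leading term 1: no divisor's leading term divides it; move 3 to the remainder.
  remainder 5y^2 + 8y + 3 ≠ 0; add h_3 = 5y^2 + 8y + 3 to the basis.

The other S-polynomials (S(f_1,h_3), S(f_2,h_3)) all reduce to 0 modulo the current basis, so we have a Gröbner basis.
Inter-reduce: drop elements whose leading term is divisible by another's, tail-reduce, and make monic.
Reduced Gröbner basis: {x - 5y - 8, y^2 + 8/5y + 3/5}.

Elimination: the polynomial y^2 + 8/5y + 3/5 lies in the elimination ideal for y, so y ∈ {-1, -3/5}. For each such y, the remaining basis elements (now univariate) give the rest of the solution.
  y = -1: the earlier basis element becomes x - 3 = 0, giving x = 3 — point (3, -1).
  y = -3/5: the earlier basis element becomes x - 5 = 0, giving x = 5 — point (5, -3/5).
A lex Gröbner basis triangularizes the system, enabling back-substitution.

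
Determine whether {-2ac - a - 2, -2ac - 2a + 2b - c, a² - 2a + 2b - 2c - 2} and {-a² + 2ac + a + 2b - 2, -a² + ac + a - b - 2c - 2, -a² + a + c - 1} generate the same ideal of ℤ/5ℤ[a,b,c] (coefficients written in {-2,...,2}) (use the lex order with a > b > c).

Since reduced Gröbner bases are canonical representatives of ideals under a given ordering, it suffices to compute and compare them.
Buchberger on the first generating set:
f_1 = -2ac - a - 2, LT = ac.
f_2 = -2ac - 2a + 2b - c, LT = ac.
f_3 = a² - 2a + 2b - 2c - 2, LT = a².

S(f_1,f_2): lcm = ac. S = 2a + b + 2c + 1.
  leading term a: no divisor's leading term divides it; move 2a to the remainder.
  leading term b: no divisor's leading term divides it; move b to the remainder.
  leading term c: no divisor's leading term divides it; move 2c to the remainder.
  leading term 1: no divisor's leading term divides it; move 1 to the remainder.
  remainder 2a + b + 2c + 1 ≠ 0; add g_4 = 2a + b + 2c + 1 to the basis.

S(f_1,f_3): lcm = a²c. S = -2a² + 2ac + a - 2bc + 2c² + 2c.
  leading term a²: subtract (-2)·f_3 from -2a² + 2ac + a - 2bc + 2c² + 2c → 2ac + 2a - 2bc - b + 2c² - 2c + 1
  leading term ac: subtract (-1)·f_1 from 2ac + 2a - 2bc - b + 2c² - 2c + 1 → a - 2bc - b + 2c² - 2c - 1
  leading term a: subtract (-2)·g_4 from a - 2bc - b + 2c² - 2c - 1 → -2bc + b + 2c² + 2c + 1
  leading term bc: no divisor's leading term divides it; move -2bc to the remainder.
  leading term b: no divisor's leading term divides it; move b to the remainder.
  leading term c²: no divisor's leading term divides it; move 2c² to the remainder.
  leading term c: no divisor's leading term divides it; move 2c to the remainder.
  leading term 1: no divisor's leading term divides it; move 1 to the remainder.
  remainder -2bc + b + 2c² + 2c + 1 ≠ 0; add g_5 = -2bc + b + 2c² + 2c + 1 to the basis.

S(f_2,f_3): lcm = a²c. S = a² - ab - 2bc + 2c² + 2c.
  leading term a²: subtract (1)·f_3 from a² - ab - 2bc + 2c² + 2c → -ab + 2a - 2bc - 2b + 2c² - c + 2
  leading term ab: subtract (2b)·g_4 from -ab + 2a - 2bc - 2b + 2c² - c + 2 → 2a - 2b² - bc + b + 2c² - c + 2
  leading term a: subtract (1)·g_4 from 2a - 2b² - bc + b + 2c² - c + 2 → -2b² - bc + 2c² + 2c + 1
  leading term b²: no divisor's leading term divides it; move -2b² to the remainder.
  leading term bc: subtract (-2)·g_5 from -bc + 2c² + 2c + 1 → 2b + c² + c - 2
  leading term b: no divisor's leading term divides it; move 2b to the remainder.
  leading term c²: no divisor's leading term divides it; move c² to the remainder.
  leading term c: no divisor's leading term divides it; move c to the remainder.
  leading term 1: no divisor's leading term divides it; move -2 to the remainder.
  remainder -2b² + 2b + c² + c - 2 ≠ 0; add g_6 = -2b² + 2b + c² + c - 2 to the basis.

S(f_1,g_4): lcm = ac. S = -2a + 2bc - c² + 2c + 1.
  leading term a: subtract (-1)·g_4 from -2a + 2bc - c² + 2c + 1 → 2bc + b - c² - c + 2
  leading term bc: subtract (-1)·g_5 from 2bc + b - c² - c + 2 → 2b + c² + c - 2
  leading term b: no divisor's leading term divides it; move 2b to the remainder.
  leading term c²: no divisor's leading term divides it; move c² to the remainder.
  leading term c: no divisor's leading term divides it; move c to the remainder.
  leading term 1: no divisor's leading term divides it; move -2 to the remainder.
  remainder 2b + c² + c - 2 ≠ 0; add g_7 = 2b + c² + c - 2 to the basis.

S(g_5,g_6): lcm = b²c. S = 2b² - bc² + 2b - 2c³ - 2c² - c.
  leading term b²: subtract (-1)·g_6 from 2b² - bc² + 2b - 2c³ - 2c² - c → -bc² - b - 2c³ - c² - 2
  leading term bc²: subtract (-2c)·g_5 from -bc² - b - 2c³ - c² - 2 → 2bc - b + 2c³ - 2c² + 2c - 2
  leading term bc: subtract (-1)·g_5 from 2bc - b + 2c³ - 2c² + 2c - 2 → 2c³ - c - 1
  leading term c³: no divisor's leading term divides it; move 2c³ to the remainder.
  leading term c: no divisor's leading term divides it; move -c to the remainder.
  leading term 1: no divisor's leading term divides it; move -1 to the remainder.
  remainder 2c³ - c - 1 ≠ 0; add g_8 = 2c³ - c - 1 to the basis.

The other S-polynomials (S(f_2,g_4), S(f_3,g_4), S(f_1,g_5), S(f_2,g_5), S(f_3,g_5), S(g_4,g_5), S(f_1,g_6), S(f_2,g_6), S(f_3,g_6), S(g_4,g_6), S(f_1,g_7), S(f_2,g_7), S(f_3,g_7), S(g_4,g_7), S(g_5,g_7), S(g_6,g_7), S(f_1,g_8), S(f_2,g_8), S(f_3,g_8), S(g_4,g_8), S(g_5,g_8), S(g_6,g_8), S(g_7,g_8)) all reduce to 0 modulo the current basis, so we have a Gröbner basis.
Inter-reduce: drop elements whose leading term is divisible by another's, tail-reduce, and make monic.
Reduced Gröbner basis: {a + c² + 2c + 1, b - 2c² - 2c - 1, c³ + 2c + 2}.

Buchberger on the second generating set:
h_1 = -a² + 2ac + a + 2b - 2, LT = a².
h_2 = -a² + ac + a - b - 2c - 2, LT = a².
h_3 = -a² + a + c - 1, LT = a².

S(h_1,h_2): lcm = a². S = -ac + 2b - 2c.
  leading term ac: no divisor's leading term divides it; move -ac to the remainder.
  leading term b: no divisor's leading term divides it; move 2b to the remainder.
  leading term c: no divisor's leading term divides it; move -2c to the remainder.
  remainder -ac + 2b - 2c ≠ 0; add k_4 = -ac + 2b - 2c to the basis.

S(h_1,h_3): lcm = a². S = -2ac - 2b + c + 1.
  leading term ac: subtract (2)·k_4 from -2ac - 2b + c + 1 → -b + 1
  leading term b: no divisor's leading term divides it; move -b to the remainder.
  leading term 1: no divisor's leading term divides it; move 1 to the remainder.
  remainder -b + 1 ≠ 0; add k_5 = -b + 1 to the basis.

S(h_1,k_4): lcm = a²c. S = 2ab - 2ac² + 2ac - 2bc + 2c.
  leading term ab: subtract (-2a)·k_5 from 2ab - 2ac² + 2ac - 2bc + 2c → -2ac² + 2ac + 2a - 2bc + 2c
  leading term ac²: subtract (2c)·k_4 from -2ac² + 2ac + 2a - 2bc + 2c → 2ac + 2a - bc - c² + 2c
  leading term ac: subtract (-2)·k_4 from 2ac + 2a - bc - c² + 2c → 2a - bc - b - c² - 2c
  leading term a: no divisor's leading term divides it; move 2a to the remainder.
  leading term bc: subtract (c)·k_5 from -bc - b - c² - 2c → -b - c² + 2c
  leading term b: subtract (1)·k_5 from -b - c² + 2c → -c² + 2c - 1
  leading term c²: no divisor's leading term divides it; move -c² to the remainder.
  leading term c: no divisor's leading term divides it; move 2c to the remainder.
  leading term 1: no divisor's leading term divides it; move -1 to the remainder.
  remainder 2a - c² + 2c - 1 ≠ 0; add k_6 = 2a - c² + 2c - 1 to the basis.

S(k_4,k_6): lcm = ac. S = -2b - 2c³ - c².
  leading term b: subtract (2)·k_5 from -2b - 2c³ - c² → -2c³ - c² - 2
  leading term c³: no divisor's leading term divides it; move -2c³ to the remainder.
  leading term c²: no divisor's leading term divides it; move -c² to the remainder.
  leading term 1: no divisor's leading term divides it; move -2 to the remainder.
  remainder -2c³ - c² - 2 ≠ 0; add k_7 = -2c³ - c² - 2 to the basis.

The other S-polynomials (S(h_2,h_3), S(h_2,k_4), S(h_3,k_4), S(h_1,k_5), S(h_2,k_5), S(h_3,k_5), S(k_4,k_5), S(h_1,k_6), S(h_2,k_6), S(h_3,k_6), S(k_5,k_6), S(h_1,k_7), S(h_2,k_7), S(h_3,k_7), S(k_4,k_7), S(k_5,k_7), S(k_6,k_7)) all reduce to 0 modulo the current basis, so we have a Gröbner basis.
Inter-reduce: drop elements whose leading term is divisible by another's, tail-reduce, and make monic.
Reduced Gröbner basis: {a + 2c² + c + 2, b - 1, c³ - 2c² + 1}.

Since the reduced bases disagree, the two ideals are not the same.

No, the ideals differ.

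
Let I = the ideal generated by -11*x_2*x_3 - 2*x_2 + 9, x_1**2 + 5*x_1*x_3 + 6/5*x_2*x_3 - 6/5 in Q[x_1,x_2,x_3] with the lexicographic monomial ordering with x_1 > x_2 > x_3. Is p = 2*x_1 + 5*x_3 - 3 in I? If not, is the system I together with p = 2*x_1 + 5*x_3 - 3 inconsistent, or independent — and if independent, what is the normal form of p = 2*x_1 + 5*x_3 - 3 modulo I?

2*x_1 + 5*x_3 - 3 is independent of I; its normal form modulo I is 2*x_1 + 5*x_3 - 3.

First compute the reduced Gröbner basis of I by Buchberger's algorithm.
f_1 = -11*x_2*x_3 - 2*x_2 + 9, LT = x_2*x_3.
f_2 = x_1**2 + 5*x_1*x_3 + 6/5*x_2*x_3 - 6/5, LT = x_1**2.

S(f_1,f_2): leading monomials are coprime, so the S-polynomial reduces to 0 (Buchberger's first criterion).
Every S-polynomial of the final basis reduces to 0, so we have a Gröbner basis.
Inter-reduce: drop elements whose leading term is divisible by another's, tail-reduce, and make monic.
Reduced Gröbner basis: {x_1**2 + 5*x_1*x_3 - 12/55*x_2 - 12/55, x_2*x_3 + 2/11*x_2 - 9/11}.
Label its elements g_1 = x_1**2 + 5*x_1*x_3 - 12/55*x_2 - 12/55, g_2 = x_2*x_3 + 2/11*x_2 - 9/11.

Reduce p = 2*x_1 + 5*x_3 - 3 modulo G:
  leading term x_1: no divisor's leading term divides it; move 2*x_1 to the remainder.
  leading term x_3: no divisor's leading term divides it; move 5*x_3 to the remainder.
  leading term 1: no divisor's leading term divides it; move -3 to the remainder.
  normal form = 2*x_1 + 5*x_3 - 3.
The normal form is nonzero, so p ∉ I. Since p minus its normal form lies in I, I + (p) = I + (r) where r = 2*x_1 + 5*x_3 - 3; decide whether this ideal is the whole ring.
Run Buchberger on G together with r (pairs among the g_i already reduce to 0 since G is a Gröbner basis):
g_1 = x_1**2 + 5*x_1*x_3 - 12/55*x_2 - 12/55, LT = x_1**2.
g_2 = x_2*x_3 + 2/11*x_2 - 9/11, LT = x_2*x_3.
r = 2*x_1 + 5*x_3 - 3, LT = x_1.

S(g_1,g_2): leading monomials are coprime, so the S-polynomial reduces to 0 (Buchberger's first criterion).
S(g_1,r): lcm = x_1**2. S = 5/2*x_1*x_3 + 3/2*x_1 - 12/55*x_2 - 12/55.
  leading term x_1*x_3: subtract (5/4*x_3)·r from 5/2*x_1*x_3 + 3/2*x_1 - 12/55*x_2 - 12/55 → 3/2*x_1 - 12/55*x_2 - 25/4*x_3**2 + 15/4*x_3 - 12/55
  leading term x_1: subtract (3/4)·r from 3/2*x_1 - 12/55*x_2 - 25/4*x_3**2 + 15/4*x_3 - 12/55 → -12/55*x_2 - 25/4*x_3**2 + 447/220
  leading term x_2: no divisor's leading term divides it; move -12/55*x_2 to the remainder.
  leading term x_3**2: no divisor's leading term divides it; move -25/4*x_3**2 to the remainder.
  leading term 1: no divisor's leading term divides it; move 447/220 to the remainder.
  remainder -12/55*x_2 - 25/4*x_3**2 + 447/220 ≠ 0; add m_4 = -12/55*x_2 - 25/4*x_3**2 + 447/220 to the basis.

S(g_2,r): leading monomials are coprime, so the S-polynomial reduces to 0 (Buchberger's first criterion).
S(g_1,m_4): leading monomials are coprime, so the S-polynomial reduces to 0 (Buchberger's first criterion).
S(g_2,m_4): lcm = x_2*x_3. S = 2/11*x_2 - 1375/48*x_3**3 + 149/16*x_3 - 9/11.
  leading term x_2: subtract (-5/6)·m_4 from 2/11*x_2 - 1375/48*x_3**3 + 149/16*x_3 - 9/11 → -1375/48*x_3**3 - 125/24*x_3**2 + 149/16*x_3 + 7/8
  leading term x_3**3: no divisor's leading term divides it; move -1375/48*x_3**3 to the remainder.
  leading term x_3**2: no divisor's leading term divides it; move -125/24*x_3**2 to the remainder.
  leading term x_3: no divisor's leading term divides it; move 149/16*x_3 to the remainder.
  leading term 1: no divisor's leading term divides it; move 7/8 to the remainder.
  remainder -1375/48*x_3**3 - 125/24*x_3**2 + 149/16*x_3 + 7/8 ≠ 0; add m_5 = -1375/48*x_3**3 - 125/24*x_3**2 + 149/16*x_3 + 7/8 to the basis.

S(r,m_4): leading monomials are coprime, so the S-polynomial reduces to 0 (Buchberger's first criterion).
S(g_1,m_5): leading monomials are coprime, so the S-polynomial reduces to 0 (Buchberger's first criterion).
S(g_2,m_5): lcm = x_2*x_3**3. S = 447/1375*x_2*x_3 + 42/1375*x_2 - 9/11*x_3**2.
  leading term x_2*x_3: subtract (447/1375)·g_2 from 447/1375*x_2*x_3 + 42/1375*x_2 - 9/11*x_3**2 → -432/15125*x_2 - 9/11*x_3**2 + 4023/15125
  leading term x_2: subtract (36/275)·m_4 from -432/15125*x_2 - 9/11*x_3**2 + 4023/15125 → 0
  remainder 0.

S(r,m_5): leading monomials are coprime, so the S-polynomial reduces to 0 (Buchberger's first criterion).
S(m_4,m_5): leading monomials are coprime, so the S-polynomial reduces to 0 (Buchberger's first criterion).
Every S-polynomial of the final basis reduces to 0, so we have a Gröbner basis.
Inter-reduce: drop elements whose leading term is divisible by another's, tail-reduce, and make monic.
Reduced Gröbner basis: {x_1 + 5/2*x_3 - 3/2, x_2 + 1375/48*x_3**2 - 149/16, x_3**3 + 2/11*x_3**2 - 447/1375*x_3 - 42/1375}.
The reduced Gröbner basis of I + (p) is {x_1 + 5/2*x_3 - 3/2, x_2 + 1375/48*x_3**2 - 149/16, x_3**3 + 2/11*x_3**2 - 447/1375*x_3 - 42/1375} ≠ {1}, a proper ideal, so the enlarged system stays consistent: p is independent of I, with normal form 2*x_1 + 5*x_3 - 3.

The remainder on division by a Gröbner basis is unique — it is the normal form.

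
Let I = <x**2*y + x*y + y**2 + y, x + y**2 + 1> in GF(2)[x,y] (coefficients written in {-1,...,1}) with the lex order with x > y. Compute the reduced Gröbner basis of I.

f_1 = x**2*y + x*y + y**2 + y, LT = x**2*y.
f_2 = x + y**2 + 1, LT = x.

S(f_1,f_2): lcm = x**2*y. S = x*y**3 + y**2 + y.
  reduce S modulo (f_1, f_2):
  remainder y**5 + y**3 + y**2 + y ≠ 0; add g_3 = y**5 + y**3 + y**2 + y to the basis.

The other S-polynomials (S(f_1,g_3), S(f_2,g_3)) all reduce to 0 modulo the current basis, so we have a Gröbner basis.
Inter-reduce: drop elements whose leading term is divisible by another's, tail-reduce, and make monic.

G = {x + y**2 + 1, y**5 + y**3 + y**2 + y}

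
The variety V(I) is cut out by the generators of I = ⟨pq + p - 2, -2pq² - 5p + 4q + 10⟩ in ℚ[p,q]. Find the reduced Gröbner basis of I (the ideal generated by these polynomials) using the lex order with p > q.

G = {p - 2, q}

f_1 = pq + p - 2, LT = pq.
f_2 = -2pq² - 5p + 4q + 10, LT = pq².

S(f_1,f_2): lcm = pq². S = pq - 5/2p + 5.
  leading term pq: subtract (1)·f_1 from pq - 5/2p + 5 → -7/2p + 7
  leading term p: no divisor's leading term divides it; move -7/2p to the remainder.
  leading term 1: no divisor's leading term divides it; move 7 to the remainder.
  remainder -7/2p + 7 ≠ 0; add g_3 = -7/2p + 7 to the basis.

S(f_1,g_3): lcm = pq. S = p + 2q - 2.
  leading term p: subtract (-2/7)·g_3 from p + 2q - 2 → 2q
  leading term q: no divisor's leading term divides it; move 2q to the remainder.
  remainder 2q ≠ 0; add g_4 = 2q to the basis.

The other S-polynomials (S(f_2,g_3), S(f_1,g_4), S(f_2,g_4), S(g_3,g_4)) all reduce to 0 modulo the current basis, so we have a Gröbner basis.
Inter-reduce: drop elements whose leading term is divisible by another's, tail-reduce, and make monic.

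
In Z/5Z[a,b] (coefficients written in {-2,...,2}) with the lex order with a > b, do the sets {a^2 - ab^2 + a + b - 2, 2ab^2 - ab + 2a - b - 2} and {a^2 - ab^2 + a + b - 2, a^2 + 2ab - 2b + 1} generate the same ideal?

No, the ideals differ.

Two ideals are equal iff their reduced Gröbner bases coincide (the reduced basis is unique for a fixed ordering).
Buchberger on the first generating set:
f_1 = a^2 - ab^2 + a + b - 2, LT = a^2.
f_2 = 2ab^2 - ab + 2a - b - 2, LT = ab^2.

S(f_1,f_2): lcm = a^2b^2. S = -2a^2b - a^2 - ab^4 + ab^2 - 2ab + a + b^3 - 2b^2.
  reduce S modulo (f_1, f_2):
  remainder -2ab + a - 2b^3 - b^2 - 1 ≠ 0; add g_3 = -2ab + a - 2b^3 - b^2 - 1 to the basis.

S(f_2,g_3): lcm = ab^2. S = a - b^4 + 2b^3 - b - 1.
  reduce S modulo (f_1, f_2, g_3):
  remainder a - b^4 + 2b^3 - b - 1 ≠ 0; add g_4 = a - b^4 + 2b^3 - b - 1 to the basis.

S(f_2,g_4): lcm = ab^2. S = 2ab + a + b^6 - 2b^5 + b^3 + b^2 + 2b - 1.
  reduce S modulo (f_1, f_2, g_3, g_4):
  remainder b^6 - 2b^5 + 2b^4 - b ≠ 0; add g_5 = b^6 - 2b^5 + 2b^4 - b to the basis.

S(g_3,g_4): lcm = ab. S = 2a + b^5 - 2b^4 + b^3 - b^2 + b - 2.
  reduce S modulo (f_1, f_2, g_3, g_4, g_5):
  remainder b^5 + 2b^3 - b^2 - 2b ≠ 0; add g_6 = b^5 + 2b^3 - b^2 - 2b to the basis.

The other S-polynomials (S(f_1,g_3), S(f_1,g_4), S(f_1,g_5), S(f_2,g_5), S(g_3,g_5), S(g_4,g_5), S(f_1,g_6), S(f_2,g_6), S(g_3,g_6), S(g_4,g_6), S(g_5,g_6)) all reduce to 0 modulo the current basis, so we have a Gröbner basis.
Inter-reduce: drop elements whose leading term is divisible by another's, tail-reduce, and make monic.
Reduced Gröbner basis: {a - b^4 + 2b^3 - b - 1, b^5 + 2b^3 - b^2 - 2b}.

Buchberger on the second generating set:
h_1 = a^2 - ab^2 + a + b - 2, LT = a^2.
h_2 = a^2 + 2ab - 2b + 1, LT = a^2.

S(h_1,h_2): lcm = a^2. S = -ab^2 - 2ab + a - 2b + 2.
  reduce S modulo (h_1, h_2):
  remainder -ab^2 - 2ab + a - 2b + 2 ≠ 0; add k_3 = -ab^2 - 2ab + a - 2b + 2 to the basis.

S(h_1,k_3): lcm = a^2b^2. S = -2a^2b + a^2 - ab^4 + ab^2 - 2ab + 2a + b^3 - 2b^2.
  reduce S modulo (h_1, h_2, k_3):
  remainder -2ab + 2a - 2b^3 - 2b^2 - 2b - 1 ≠ 0; add k_4 = -2ab + 2a - 2b^3 - 2b^2 - 2b - 1 to the basis.

S(k_3,k_4): lcm = ab^2. S = -2ab - a - b^4 - b^3 - b^2 - b - 2.
  reduce S modulo (h_1, h_2, k_3, k_4):
  remainder 2a - b^4 + b^3 + b^2 + b - 1 ≠ 0; add k_5 = 2a - b^4 + b^3 + b^2 + b - 1 to the basis.

S(k_3,k_5): lcm = ab^2. S = 2ab - a - 2b^6 + 2b^5 + 2b^4 + 2b^3 - 2b^2 + 2b - 2.
  reduce S modulo (h_1, h_2, k_3, k_4, k_5):
  remainder -2b^6 + 2b^5 + 2b^3 - 2b^2 + 2b ≠ 0; add k_6 = -2b^6 + 2b^5 + 2b^3 - 2b^2 + 2b to the basis.

S(k_4,k_5): lcm = ab. S = -a - 2b^5 + 2b^4 - 2b^3 - 2b^2 - b - 2.
  reduce S modulo (h_1, h_2, k_3, k_4, k_5, k_6):
  remainder -2b^5 - b^4 + b^3 + b^2 + 2b ≠ 0; add k_7 = -2b^5 - b^4 + b^3 + b^2 + 2b to the basis.

The other S-polynomials (S(h_2,k_3), S(h_1,k_4), S(h_2,k_4), S(h_1,k_5), S(h_2,k_5), S(h_1,k_6), S(h_2,k_6), S(k_3,k_6), S(k_4,k_6), S(k_5,k_6), S(h_1,k_7), S(h_2,k_7), S(k_3,k_7), S(k_4,k_7), S(k_5,k_7), S(k_6,k_7)) all reduce to 0 modulo the current basis, so we have a Gröbner basis.
Inter-reduce: drop elements whose leading term is divisible by another's, tail-reduce, and make monic.
Reduced Gröbner basis: {a + 2b^4 - 2b^3 - 2b^2 - 2b + 2, b^5 - 2b^4 + 2b^3 + 2b^2 - b}.

Since the reduced bases disagree, the two ideals are not the same.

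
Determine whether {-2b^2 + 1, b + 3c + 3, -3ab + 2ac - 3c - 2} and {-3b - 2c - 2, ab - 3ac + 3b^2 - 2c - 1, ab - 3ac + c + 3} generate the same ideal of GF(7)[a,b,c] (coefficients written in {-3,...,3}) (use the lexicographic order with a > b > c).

Equality of ideals is decidable: compute both reduced Gröbner bases (unique for the ordering) and check whether they agree.
Buchberger on the first generating set:
f_1 = -2b^2 + 1, LT = b^2.
f_2 = b + 3c + 3, LT = b.
f_3 = -3ab + 2ac - 3c - 2, LT = ab.

S(f_1,f_2): lcm = b^2. S = -3bc - 3b + 3.
  reduce S modulo (f_1, f_2, f_3):
  remainder 2c^2 - 3c - 2 ≠ 0; add g_4 = 2c^2 - 3c - 2 to the basis.

S(f_1,f_3): lcm = ab^2. S = 3abc + 3a - bc - 3b.
  reduce S modulo (f_1, f_2, f_3, g_4):
  remainder 2ac + a - c - 2 ≠ 0; add g_5 = 2ac + a - c - 2 to the basis.

S(f_2,f_3): lcm = ab. S = -ac + 3a - c - 3.
  reduce S modulo (f_1, f_2, f_3, g_4, g_5):
  remainder 2c + 3 ≠ 0; add g_6 = 2c + 3 to the basis.

S(g_5,g_6): lcm = ac. S = -a + 3c - 1.
  reduce S modulo (f_1, f_2, f_3, g_4, g_5, g_6):
  remainder -a - 2 ≠ 0; add g_7 = -a - 2 to the basis.

The other S-polynomials (S(f_1,g_4), S(f_2,g_4), S(f_3,g_4), S(f_1,g_5), S(f_2,g_5), S(f_3,g_5), S(g_4,g_5), S(f_1,g_6), S(f_2,g_6), S(f_3,g_6), S(g_4,g_6), S(f_1,g_7), S(f_2,g_7), S(f_3,g_7), S(g_4,g_7), S(g_5,g_7), S(g_6,g_7)) all reduce to 0 modulo the current basis, so we have a Gröbner basis.
Inter-reduce: drop elements whose leading term is divisible by another's, tail-reduce, and make monic.
Reduced Gröbner basis: {a + 2, b + 2, c - 2}.

Buchberger on the second generating set:
h_1 = -3b - 2c - 2, LT = b.
h_2 = ab - 3ac + 3b^2 - 2c - 1, LT = ab.
h_3 = ab - 3ac + c + 3, LT = ab.

S(h_1,h_2): lcm = ab. S = -ac + 3a - 3b^2 + 2c + 1.
  reduce S modulo (h_1, h_2, h_3):
  remainder -ac + 3a + c^2 - 3c + 2 ≠ 0; add k_4 = -ac + 3a + c^2 - 3c + 2 to the basis.

S(h_1,h_3): lcm = ab. S = -ac + 3a - c - 3.
  reduce S modulo (h_1, h_2, h_3, k_4):
  remainder -c^2 + 2c + 2 ≠ 0; add k_5 = -c^2 + 2c + 2 to the basis.

S(k_4,k_5): lcm = ac^2. S = -ac + 2a - c^3 + 3c^2 - 2c.
  reduce S modulo (h_1, h_2, h_3, k_4, k_5):
  remainder -a - c - 2 ≠ 0; add k_6 = -a - c - 2 to the basis.

The other S-polynomials (S(h_2,h_3), S(h_1,k_4), S(h_2,k_4), S(h_3,k_4), S(h_1,k_5), S(h_2,k_5), S(h_3,k_5), S(h_1,k_6), S(h_2,k_6), S(h_3,k_6), S(k_4,k_6), S(k_5,k_6)) all reduce to 0 modulo the current basis, so we have a Gröbner basis.
Inter-reduce: drop elements whose leading term is divisible by another's, tail-reduce, and make monic.
Reduced Gröbner basis: {a + c + 2, b + 3c + 3, c^2 - 2c - 2}.

The bases are distinct; the ideals are different.
The same test decides containment: I ⊆ J iff every generator of I reduces to 0 modulo a Gröbner basis of J.

No, the ideals differ.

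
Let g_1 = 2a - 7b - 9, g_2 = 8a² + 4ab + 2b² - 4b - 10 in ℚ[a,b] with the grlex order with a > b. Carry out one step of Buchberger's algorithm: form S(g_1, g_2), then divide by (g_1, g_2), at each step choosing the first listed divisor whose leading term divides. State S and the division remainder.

S(g_1, g_2) = -4ab - ¼b² - 9/2a + ½b + 5/4; remainder on division = -57/4b² - 133/4b - 19.

lcm(LM(g_1), LM(g_2)) = a².
S = (lcm/LT(g_1))·g_1 − (lcm/LT(g_2))·g_2 = -4ab - ¼b² - 9/2a + ½b + 5/4.
Reduce S modulo (g_1, g_2) in that order:
  leading term ab: subtract (-2b)·g_1 from -4ab - ¼b² - 9/2a + ½b + 5/4 → -57/4b² - 9/2a - 35/2b + 5/4
  leading term b²: no divisor's leading term divides it; move -57/4b² to the remainder.
  leading term a: subtract (-9/4)·g_1 from -9/2a - 35/2b + 5/4 → -133/4b - 19
  leading term b: no divisor's leading term divides it; move -133/4b to the remainder.
  leading term 1: no divisor's leading term divides it; move -19 to the remainder.
The remainder -57/4b² - 133/4b - 19 is nonzero, so it would be added as the next basis element.
This is the inner loop of Buchberger's algorithm — each nonzero remainder becomes a new basis element.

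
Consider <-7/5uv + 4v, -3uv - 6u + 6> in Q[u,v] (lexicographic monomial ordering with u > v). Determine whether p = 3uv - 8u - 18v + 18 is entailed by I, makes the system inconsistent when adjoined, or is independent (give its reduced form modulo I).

Adjoining 3uv - 8u - 18v + 18 makes the ideal the whole ring: the system is inconsistent.

First compute the reduced Gröbner basis of I by Buchberger's algorithm.
f_1 = -7/5uv + 4v, LT = uv.
f_2 = -3uv - 6u + 6, LT = uv.

S(f_1,f_2): lcm = uv. S = -2u - 20/7v + 2.
  reduce S modulo (f_1, f_2):
  remainder -2u - 20/7v + 2 ≠ 0; add h_3 = -2u - 20/7v + 2 to the basis.

S(f_1,h_3): lcm = uv. S = -10/7v^2 - 13/7v.
  reduce S modulo (f_1, f_2, h_3):
  remainder -10/7v^2 - 13/7v ≠ 0; add h_4 = -10/7v^2 - 13/7v to the basis.

The other S-polynomials (S(f_2,h_3), S(f_1,h_4), S(f_2,h_4), S(h_3,h_4)) all reduce to 0 modulo the current basis, so we have a Gröbner basis.
Inter-reduce: drop elements whose leading term is divisible by another's, tail-reduce, and make monic.
Reduced Gröbner basis: {u + 10/7v - 1, v^2 + 13/10v}.
Label its elements g_1 = u + 10/7v - 1, g_2 = v^2 + 13/10v.

Reduce p = 3uv - 8u - 18v + 18 modulo G:
  leading term uv: subtract (3v)·g_1 from 3uv - 8u - 18v + 18 → -8u - 30/7v^2 - 15v + 18
  leading term u: subtract (-8)·g_1 from -8u - 30/7v^2 - 15v + 18 → -30/7v^2 - 25/7v + 10
  leading term v^2: subtract (-30/7)·g_2 from -30/7v^2 - 25/7v + 10 → 2v + 10
  leading term v: no divisor's leading term divides it; move 2v to the remainder.
  leading term 1: no divisor's leading term divides it; move 10 to the remainder.
  normal form = 2v + 10.
The normal form is nonzero, so p ∉ I. Since p minus its normal form lies in I, I + (p) = I + (r) where r = 2v + 10; decide whether this ideal is the whole ring.
Run Buchberger on G together with r (pairs among the g_i already reduce to 0 since G is a Gröbner basis):
g_1 = u + 10/7v - 1, LT = u.
g_2 = v^2 + 13/10v, LT = v^2.
r = 2v + 10, LT = v.

S(g_2,r): lcm = v^2. S = -37/10v.
  reduce S modulo (g_1, g_2, r):
  remainder 37/2 ≠ 0; add m_4 = 37/2 to the basis.

The other S-polynomials (S(g_1,g_2), S(g_1,r), S(g_1,m_4), S(g_2,m_4), S(r,m_4)) all reduce to 0 modulo the current basis, so we have a Gröbner basis.
Inter-reduce: drop elements whose leading term is divisible by another's, tail-reduce, and make monic.
Reduced Gröbner basis: {1}.
The reduced Gröbner basis of I + (p) is {1}: the ideal is the whole ring, so the enlarged system has no common solution — adjoining p is inconsistent.

Ideal membership is decidable via reduction modulo a Gröbner basis.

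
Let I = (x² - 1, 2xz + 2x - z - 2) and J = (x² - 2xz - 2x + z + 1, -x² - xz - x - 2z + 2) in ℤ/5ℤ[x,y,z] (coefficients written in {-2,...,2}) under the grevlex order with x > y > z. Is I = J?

Yes, the ideals are equal.

For a fixed monomial order, each ideal has a unique reduced Gröbner basis; comparing bases decides equality.
Buchberger on the first generating set:
f_1 = x² - 1, LT = x².
f_2 = 2xz + 2x - z - 2, LT = xz.

S(f_1,f_2): lcm = x²z. S = -x² - 2xz + x - z.
  leading term x²: subtract (-1)·f_1 from -x² - 2xz + x - z → -2xz + x - z - 1
  leading term xz: subtract (-1)·f_2 from -2xz + x - z - 1 → -2x - 2z + 2
  leading term x: no divisor's leading term divides it; move -2x to the remainder.
  leading term z: no divisor's leading term divides it; move -2z to the remainder.
  leading term 1: no divisor's leading term divides it; move 2 to the remainder.
  remainder -2x - 2z + 2 ≠ 0; add g_3 = -2x - 2z + 2 to the basis.

S(f_2,g_3): lcm = xz. S = -z² + x - 2z - 1.
  leading term z²: no divisor's leading term divides it; move -z² to the remainder.
  leading term x: subtract (2)·g_3 from x - 2z - 1 → 2z
  leading term z: no divisor's leading term divides it; move 2z to the remainder.
  remainder -z² + 2z ≠ 0; add g_4 = -z² + 2z to the basis.

The other S-polynomials (S(f_1,g_3), S(f_1,g_4), S(f_2,g_4), S(g_3,g_4)) all reduce to 0 modulo the current basis, so we have a Gröbner basis.
Inter-reduce: drop elements whose leading term is divisible by another's, tail-reduce, and make monic.
Reduced Gröbner basis: {z² - 2z, x + z - 1}.

Buchberger on the second generating set:
h_1 = x² - 2xz - 2x + z + 1, LT = x².
h_2 = -x² - xz - x - 2z + 2, LT = x².

S(h_1,h_2): lcm = x². S = 2xz + 2x - z - 2.
  leading term xz: no divisor's leading term divides it; move 2xz to the remainder.
  leading term x: no divisor's leading term divides it; move 2x to the remainder.
  leading term z: no divisor's leading term divides it; move -z to the remainder.
  leading term 1: no divisor's leading term divides it; move -2 to the remainder.
  remainder 2xz + 2x - z - 2 ≠ 0; add k_3 = 2xz + 2x - z - 2 to the basis.

S(h_1,k_3): lcm = x²z. S = -2xz² - x² + xz + z² + x + z.
  leading term xz²: subtract (-z)·k_3 from -2xz² - x² + xz + z² + x + z → -x² - 2xz + x - z
  leading term x²: subtract (-1)·h_1 from -x² - 2xz + x - z → xz - x + 1
  leading term xz: subtract (-2)·k_3 from xz - x + 1 → -2x - 2z + 2
  leading term x: no divisor's leading term divides it; move -2x to the remainder.
  leading term z: no divisor's leading term divides it; move -2z to the remainder.
  leading term 1: no divisor's leading term divides it; move 2 to the remainder.
  remainder -2x - 2z + 2 ≠ 0; add k_4 = -2x - 2z + 2 to the basis.

S(k_3,k_4): lcm = xz. S = -z² + x - 2z - 1.
  leading term z²: no divisor's leading term divides it; move -z² to the remainder.
  leading term x: subtract (2)·k_4 from x - 2z - 1 → 2z
  leading term z: no divisor's leading term divides it; move 2z to the remainder.
  remainder -z² + 2z ≠ 0; add k_5 = -z² + 2z to the basis.

The other S-polynomials (S(h_2,k_3), S(h_1,k_4), S(h_2,k_4), S(h_1,k_5), S(h_2,k_5), S(k_3,k_5), S(k_4,k_5)) all reduce to 0 modulo the current basis, so we have a Gröbner basis.
Inter-reduce: drop elements whose leading term is divisible by another's, tail-reduce, and make monic.
Reduced Gröbner basis: {z² - 2z, x + z - 1}.

Same reduced basis, so the two generating sets span the same ideal.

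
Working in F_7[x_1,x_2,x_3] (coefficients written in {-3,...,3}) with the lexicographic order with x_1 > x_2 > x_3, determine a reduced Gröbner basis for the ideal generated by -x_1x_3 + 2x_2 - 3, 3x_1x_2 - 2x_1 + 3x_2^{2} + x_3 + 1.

G = {x_1x_2 - 3x_1 + x_2^{2} - 2x_3 - 2, x_1x_3 - 2x_2 + 3, x_2^{2}x_3 + 2x_2^{2} - 2x_2 - 2x_3^{2} - 2x_3 + 2}

f_1 = -x_1x_3 + 2x_2 - 3, LT = x_1x_3.
f_2 = 3x_1x_2 - 2x_1 + 3x_2^{2} + x_3 + 1, LT = x_1x_2.

S(f_1,f_2): lcm = x_1x_2x_3. S = 3x_1x_3 - x_2^{2}x_3 - 2x_2^{2} + 3x_2 + 2x_3^{2} + 2x_3.
  leading term x_1x_3: subtract (-3)·f_1 from 3x_1x_3 - x_2^{2}x_3 - 2x_2^{2} + 3x_2 + 2x_3^{2} + 2x_3 → -x_2^{2}x_3 - 2x_2^{2} + 2x_2 + 2x_3^{2} + 2x_3 - 2
  leading term x_2^{2}x_3: no divisor's leading term divides it; move -x_2^{2}x_3 to the remainder.
  leading term x_2^{2}: no divisor's leading term divides it; move -2x_2^{2} to the remainder.
  leading term x_2: no divisor's leading term divides it; move 2x_2 to the remainder.
  leading term x_3^{2}: no divisor's leading term divides it; move 2x_3^{2} to the remainder.
  leading term x_3: no divisor's leading term divides it; move 2x_3 to the remainder.
  leading term 1: no divisor's leading term divides it; move -2 to the remainder.
  remainder -x_2^{2}x_3 - 2x_2^{2} + 2x_2 + 2x_3^{2} + 2x_3 - 2 ≠ 0; add g_3 = -x_2^{2}x_3 - 2x_2^{2} + 2x_2 + 2x_3^{2} + 2x_3 - 2 to the basis.

The other S-polynomials (S(f_1,g_3), S(f_2,g_3)) all reduce to 0 modulo the current basis, so we have a Gröbner basis.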